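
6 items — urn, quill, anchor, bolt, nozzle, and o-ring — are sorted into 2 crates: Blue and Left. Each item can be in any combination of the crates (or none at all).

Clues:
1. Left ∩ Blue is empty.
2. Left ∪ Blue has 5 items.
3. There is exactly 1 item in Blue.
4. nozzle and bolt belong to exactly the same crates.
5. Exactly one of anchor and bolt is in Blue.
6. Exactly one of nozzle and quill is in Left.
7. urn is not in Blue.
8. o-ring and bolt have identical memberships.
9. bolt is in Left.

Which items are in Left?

From (7): urn ∉ Blue.
From (9): bolt ∈ Left.
(1) (disjoint): bolt ∉ Blue.
(4): nozzle matches bolt: nozzle ∉ Blue.
(4): nozzle matches bolt: nozzle ∈ Left.
(5) (exactly one): anchor ∈ Blue.
(6) (exactly one): quill ∉ Left.
(8): o-ring matches bolt: o-ring ∉ Blue.
(8): o-ring matches bolt: o-ring ∈ Left.
(1) (disjoint): anchor ∉ Left.
(3): Blue already has 1, so the rest are out.
Suppose urn ∉ Left: no assignment then satisfies all the clues, so urn ∈ Left.

Left = {bolt, nozzle, o-ring, urn}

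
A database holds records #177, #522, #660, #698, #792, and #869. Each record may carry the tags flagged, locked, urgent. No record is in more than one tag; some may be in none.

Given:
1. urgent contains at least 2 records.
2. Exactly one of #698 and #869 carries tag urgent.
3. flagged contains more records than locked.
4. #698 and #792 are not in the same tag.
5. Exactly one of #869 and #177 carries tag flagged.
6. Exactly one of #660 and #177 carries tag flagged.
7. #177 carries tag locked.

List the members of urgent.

From (7): #177 ∈ locked.
(5) (exactly one): #869 ∈ flagged.
(6) (exactly one): #660 ∈ flagged.
(2) (exactly one): #698 ∈ urgent.
(4): #792 ∉ urgent.
(1): only 2 candidates remain for urgent, so all are in.

urgent = {#522, #698}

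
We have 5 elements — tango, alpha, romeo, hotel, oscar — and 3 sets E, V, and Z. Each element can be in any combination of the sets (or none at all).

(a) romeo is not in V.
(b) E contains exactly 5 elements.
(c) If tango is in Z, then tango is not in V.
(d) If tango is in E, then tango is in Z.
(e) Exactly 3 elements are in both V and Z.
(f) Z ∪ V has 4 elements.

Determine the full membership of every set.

E = {alpha, hotel, oscar, romeo, tango}; V = {alpha, hotel, oscar}; Z = {alpha, hotel, oscar, tango}

From (a): romeo ∉ V.
(b): only 5 candidates remain for E, so all are in.
(d): tango ∈ Z.
(c): tango ∉ V.
Suppose alpha ∉ V: no assignment then satisfies all the clues, so alpha ∈ V.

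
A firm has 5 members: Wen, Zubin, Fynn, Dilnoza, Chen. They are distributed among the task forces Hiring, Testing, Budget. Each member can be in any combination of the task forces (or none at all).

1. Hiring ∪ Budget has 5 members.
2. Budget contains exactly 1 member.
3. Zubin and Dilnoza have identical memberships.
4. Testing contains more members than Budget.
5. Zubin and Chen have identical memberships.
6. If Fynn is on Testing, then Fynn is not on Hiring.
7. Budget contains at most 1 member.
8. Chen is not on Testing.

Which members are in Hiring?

Hiring = {Chen, Dilnoza, Wen, Zubin}

From (8): Chen ∉ Testing.
(5): Zubin matches Chen: Zubin ∉ Testing.
(3): Dilnoza matches Zubin: Dilnoza ∉ Testing.
Suppose Wen ∉ Hiring: no assignment then satisfies all the clues, so Wen ∈ Hiring.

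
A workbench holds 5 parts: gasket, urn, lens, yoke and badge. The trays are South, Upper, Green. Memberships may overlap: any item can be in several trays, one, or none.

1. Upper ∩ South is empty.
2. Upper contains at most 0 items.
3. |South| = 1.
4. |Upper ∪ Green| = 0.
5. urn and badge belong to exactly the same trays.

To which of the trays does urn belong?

urn: none

(2): Upper already has 0, so the rest are out.
Suppose urn ∈ South: no assignment then satisfies all the clues, so urn ∉ South.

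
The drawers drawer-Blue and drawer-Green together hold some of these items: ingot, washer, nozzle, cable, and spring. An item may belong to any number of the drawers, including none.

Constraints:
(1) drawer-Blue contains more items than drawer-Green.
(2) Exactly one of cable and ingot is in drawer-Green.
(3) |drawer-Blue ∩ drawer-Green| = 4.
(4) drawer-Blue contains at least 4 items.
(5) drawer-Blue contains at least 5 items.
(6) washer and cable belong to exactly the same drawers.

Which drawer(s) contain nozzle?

(5): only 5 candidates remain for drawer-Blue, so all are in.
Suppose nozzle ∉ drawer-Green: no assignment then satisfies all the clues, so nozzle ∈ drawer-Green.

nozzle: drawer-Blue, drawer-Green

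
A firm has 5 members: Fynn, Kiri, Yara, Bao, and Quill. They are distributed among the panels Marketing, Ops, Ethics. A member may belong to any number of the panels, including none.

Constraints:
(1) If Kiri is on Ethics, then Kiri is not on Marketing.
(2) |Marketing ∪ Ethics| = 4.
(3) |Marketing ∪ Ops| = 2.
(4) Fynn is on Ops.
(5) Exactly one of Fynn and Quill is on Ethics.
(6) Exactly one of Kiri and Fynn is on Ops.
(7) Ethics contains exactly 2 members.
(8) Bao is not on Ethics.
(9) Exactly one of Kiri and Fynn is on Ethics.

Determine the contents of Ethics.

Ethics = {Kiri, Quill}

From (4): Fynn ∈ Ops.
From (8): Bao ∉ Ethics.
(6) (exactly one): Kiri ∉ Ops.
Suppose Fynn ∈ Ethics: no assignment then satisfies all the clues, so Fynn ∉ Ethics.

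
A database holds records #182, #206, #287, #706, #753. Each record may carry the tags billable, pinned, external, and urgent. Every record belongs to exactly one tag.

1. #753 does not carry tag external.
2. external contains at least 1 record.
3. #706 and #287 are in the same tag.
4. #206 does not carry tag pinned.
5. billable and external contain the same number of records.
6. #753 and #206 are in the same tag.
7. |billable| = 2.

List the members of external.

external = {#287, #706}

From (1): #753 ∉ external.
From (4): #206 ∉ pinned.
(6): #753 matches #206: #753 ∉ pinned.
(6): #206 matches #753: #206 ∉ external.
Suppose #182 ∈ external: no assignment then satisfies all the clues, so #182 ∉ external.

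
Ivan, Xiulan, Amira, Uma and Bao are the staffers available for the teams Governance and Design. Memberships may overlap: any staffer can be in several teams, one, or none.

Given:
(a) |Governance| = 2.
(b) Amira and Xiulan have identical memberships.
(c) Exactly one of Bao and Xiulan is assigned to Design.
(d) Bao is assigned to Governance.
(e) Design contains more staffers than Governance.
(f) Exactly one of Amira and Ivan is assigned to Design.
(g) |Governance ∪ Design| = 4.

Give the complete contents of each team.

Governance = {Bao, Uma}; Design = {Amira, Uma, Xiulan}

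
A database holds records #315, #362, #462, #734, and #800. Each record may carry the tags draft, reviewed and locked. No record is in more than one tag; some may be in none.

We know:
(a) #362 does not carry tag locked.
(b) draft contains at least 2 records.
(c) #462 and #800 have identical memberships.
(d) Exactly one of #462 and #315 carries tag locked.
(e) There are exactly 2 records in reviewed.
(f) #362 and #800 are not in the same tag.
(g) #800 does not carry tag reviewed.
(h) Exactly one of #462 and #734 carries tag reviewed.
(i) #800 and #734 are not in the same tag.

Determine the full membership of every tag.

draft = {#462, #800}; reviewed = {#362, #734}; locked = {#315}

From (a): #362 ∉ locked.
From (g): #800 ∉ reviewed.
(c): #462 matches #800: #462 ∉ reviewed.
(h) (exactly one): #734 ∈ reviewed.
Suppose #315 ∈ draft: no assignment then satisfies all the clues, so #315 ∉ draft.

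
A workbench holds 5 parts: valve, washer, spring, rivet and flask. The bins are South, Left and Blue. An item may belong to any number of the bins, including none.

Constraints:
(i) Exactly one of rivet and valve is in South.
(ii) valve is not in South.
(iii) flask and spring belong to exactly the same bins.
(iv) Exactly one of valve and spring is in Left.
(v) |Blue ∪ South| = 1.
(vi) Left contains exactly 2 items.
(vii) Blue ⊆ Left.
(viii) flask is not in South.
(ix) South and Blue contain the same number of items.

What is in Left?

Left = {rivet, valve}

From (ii): valve ∉ South.
From (viii): flask ∉ South.
(i) (exactly one): rivet ∈ South.
(iii): spring matches flask: spring ∉ South.
Suppose valve ∉ Left: no assignment then satisfies all the clues, so valve ∈ Left.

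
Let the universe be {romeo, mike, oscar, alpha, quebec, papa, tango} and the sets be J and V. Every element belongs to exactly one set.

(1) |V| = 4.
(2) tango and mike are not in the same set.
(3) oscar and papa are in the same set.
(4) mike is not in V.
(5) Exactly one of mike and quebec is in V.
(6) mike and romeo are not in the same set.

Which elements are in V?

V = {alpha, quebec, romeo, tango}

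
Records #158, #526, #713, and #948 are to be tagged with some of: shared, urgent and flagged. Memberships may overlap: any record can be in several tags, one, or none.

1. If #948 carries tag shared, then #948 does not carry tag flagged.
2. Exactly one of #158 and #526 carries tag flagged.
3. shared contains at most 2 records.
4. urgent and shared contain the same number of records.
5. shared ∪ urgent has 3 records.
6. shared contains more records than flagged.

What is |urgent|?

2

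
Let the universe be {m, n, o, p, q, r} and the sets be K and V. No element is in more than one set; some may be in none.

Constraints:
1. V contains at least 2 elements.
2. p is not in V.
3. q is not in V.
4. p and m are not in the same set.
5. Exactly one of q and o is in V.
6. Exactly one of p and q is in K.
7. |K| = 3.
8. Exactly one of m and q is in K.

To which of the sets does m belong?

m: V

From (2): p ∉ V.
From (3): q ∉ V.
(5) (exactly one): o ∈ V.
Suppose m ∈ K: no assignment then satisfies all the clues, so m ∉ K.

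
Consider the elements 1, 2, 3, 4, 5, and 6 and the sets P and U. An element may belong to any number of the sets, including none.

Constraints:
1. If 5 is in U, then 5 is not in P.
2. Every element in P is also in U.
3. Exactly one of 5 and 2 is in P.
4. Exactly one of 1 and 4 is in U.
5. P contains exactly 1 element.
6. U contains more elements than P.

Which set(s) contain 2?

2: P, U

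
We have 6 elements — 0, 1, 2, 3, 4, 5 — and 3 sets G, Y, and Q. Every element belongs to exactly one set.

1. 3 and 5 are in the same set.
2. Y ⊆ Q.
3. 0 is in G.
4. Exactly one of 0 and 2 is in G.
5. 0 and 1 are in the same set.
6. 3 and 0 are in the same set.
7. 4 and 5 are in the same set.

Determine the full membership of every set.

G = {0, 1, 3, 4, 5}; Y = {}; Q = {2}

From (3): 0 ∈ G.
(4) (exactly one): 2 ∉ G.
(5): 1 matches 0: 1 ∈ G.
(6): 3 matches 0: 3 ∈ G.
(1): 5 matches 3: 5 ∈ G.
(7): 4 matches 5: 4 ∈ G.
Suppose 2 ∈ Y: no assignment then satisfies all the clues, so 2 ∉ Y.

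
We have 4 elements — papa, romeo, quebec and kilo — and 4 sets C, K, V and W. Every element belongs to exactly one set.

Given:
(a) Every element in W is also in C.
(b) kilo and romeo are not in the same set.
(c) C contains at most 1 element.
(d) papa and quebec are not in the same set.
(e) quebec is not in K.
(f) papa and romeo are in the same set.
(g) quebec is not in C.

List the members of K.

K = {papa, romeo}

From (e): quebec ∉ K.
From (g): quebec ∉ C.
(a) contrapositive: quebec ∉ W.
Only one set left: quebec ∈ V.
(d): papa ∉ V.
(f): romeo matches papa: romeo ∉ V.
Suppose papa ∉ K: no assignment then satisfies all the clues, so papa ∈ K.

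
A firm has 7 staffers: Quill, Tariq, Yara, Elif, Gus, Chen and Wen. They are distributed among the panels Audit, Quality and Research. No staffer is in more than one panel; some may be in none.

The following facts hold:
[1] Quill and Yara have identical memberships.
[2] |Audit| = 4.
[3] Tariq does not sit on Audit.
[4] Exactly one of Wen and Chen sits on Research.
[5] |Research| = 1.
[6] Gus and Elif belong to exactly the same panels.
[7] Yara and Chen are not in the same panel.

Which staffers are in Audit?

Audit = {Elif, Gus, Quill, Yara}

From (3): Tariq ∉ Audit.
Suppose Quill ∉ Audit: no assignment then satisfies all the clues, so Quill ∈ Audit.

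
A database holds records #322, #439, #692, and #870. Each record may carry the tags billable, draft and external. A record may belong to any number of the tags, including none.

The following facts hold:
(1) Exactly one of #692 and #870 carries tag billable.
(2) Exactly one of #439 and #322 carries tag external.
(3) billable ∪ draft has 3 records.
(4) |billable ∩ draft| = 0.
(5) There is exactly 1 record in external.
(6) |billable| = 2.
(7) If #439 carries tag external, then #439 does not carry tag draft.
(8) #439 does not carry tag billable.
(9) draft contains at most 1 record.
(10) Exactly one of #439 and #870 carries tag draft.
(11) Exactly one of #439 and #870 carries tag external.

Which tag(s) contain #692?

#692: billable

From (8): #439 ∉ billable.
Suppose #692 ∉ billable: no assignment then satisfies all the clues, so #692 ∈ billable.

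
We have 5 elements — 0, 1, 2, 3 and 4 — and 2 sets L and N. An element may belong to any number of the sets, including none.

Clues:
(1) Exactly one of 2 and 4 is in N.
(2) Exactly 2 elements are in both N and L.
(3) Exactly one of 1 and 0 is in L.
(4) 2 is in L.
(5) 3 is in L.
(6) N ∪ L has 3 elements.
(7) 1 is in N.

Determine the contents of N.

N = {1, 2}

From (4): 2 ∈ L.
From (5): 3 ∈ L.
From (7): 1 ∈ N.
Suppose 0 ∈ N: no assignment then satisfies all the clues, so 0 ∉ N.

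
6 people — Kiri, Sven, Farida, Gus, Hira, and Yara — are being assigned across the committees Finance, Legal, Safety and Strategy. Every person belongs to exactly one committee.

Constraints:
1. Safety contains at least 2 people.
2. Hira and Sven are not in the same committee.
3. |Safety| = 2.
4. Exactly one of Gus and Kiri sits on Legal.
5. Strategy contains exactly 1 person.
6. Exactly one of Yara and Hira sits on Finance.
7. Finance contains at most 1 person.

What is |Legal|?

2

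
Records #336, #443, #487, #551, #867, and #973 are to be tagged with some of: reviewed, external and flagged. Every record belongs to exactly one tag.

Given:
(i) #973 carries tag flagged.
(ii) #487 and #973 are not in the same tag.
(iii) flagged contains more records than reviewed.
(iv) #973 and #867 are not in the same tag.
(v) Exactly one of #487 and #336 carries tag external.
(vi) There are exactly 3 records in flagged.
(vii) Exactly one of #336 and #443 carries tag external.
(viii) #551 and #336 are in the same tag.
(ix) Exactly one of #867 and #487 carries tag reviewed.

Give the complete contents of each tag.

From (i): #973 ∈ flagged.
(ii): #487 ∉ flagged.
(iv): #867 ∉ flagged.
Suppose #336 ∈ reviewed: no assignment then satisfies all the clues, so #336 ∉ reviewed.

reviewed = {#867}; external = {#443, #487}; flagged = {#336, #551, #973}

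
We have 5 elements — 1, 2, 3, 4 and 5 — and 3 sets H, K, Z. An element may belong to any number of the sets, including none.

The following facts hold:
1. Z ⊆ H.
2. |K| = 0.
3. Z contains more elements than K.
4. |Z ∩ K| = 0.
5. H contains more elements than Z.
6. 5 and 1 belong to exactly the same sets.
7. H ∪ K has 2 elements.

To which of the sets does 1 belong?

1: none

(2): K already has 0, so the rest are out.
Suppose 1 ∈ H: no assignment then satisfies all the clues, so 1 ∉ H.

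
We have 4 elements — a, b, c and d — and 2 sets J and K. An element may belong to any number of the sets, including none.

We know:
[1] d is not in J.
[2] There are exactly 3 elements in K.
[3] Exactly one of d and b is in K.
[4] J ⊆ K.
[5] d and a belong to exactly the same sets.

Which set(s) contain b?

From (1): d ∉ J.
(5): a matches d: a ∉ J.
Suppose b ∈ J: no assignment then satisfies all the clues, so b ∉ J.

b: none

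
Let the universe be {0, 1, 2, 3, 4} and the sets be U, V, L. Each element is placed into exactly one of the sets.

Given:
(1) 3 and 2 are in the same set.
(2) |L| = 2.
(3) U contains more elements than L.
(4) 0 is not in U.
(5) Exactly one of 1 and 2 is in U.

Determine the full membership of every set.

From (4): 0 ∉ U.
Suppose 0 ∈ V: no assignment then satisfies all the clues, so 0 ∉ V.

U = {2, 3, 4}; V = {}; L = {0, 1}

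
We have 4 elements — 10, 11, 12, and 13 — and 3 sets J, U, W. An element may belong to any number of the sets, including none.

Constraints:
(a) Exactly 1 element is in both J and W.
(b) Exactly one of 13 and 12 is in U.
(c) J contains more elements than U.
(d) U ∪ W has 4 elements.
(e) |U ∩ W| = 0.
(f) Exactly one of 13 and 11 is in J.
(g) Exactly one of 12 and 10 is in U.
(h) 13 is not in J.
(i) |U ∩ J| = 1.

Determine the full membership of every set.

J = {11, 12}; U = {12}; W = {10, 11, 13}

From (h): 13 ∉ J.
(f) (exactly one): 11 ∈ J.
Suppose 10 ∈ J: no assignment then satisfies all the clues, so 10 ∉ J.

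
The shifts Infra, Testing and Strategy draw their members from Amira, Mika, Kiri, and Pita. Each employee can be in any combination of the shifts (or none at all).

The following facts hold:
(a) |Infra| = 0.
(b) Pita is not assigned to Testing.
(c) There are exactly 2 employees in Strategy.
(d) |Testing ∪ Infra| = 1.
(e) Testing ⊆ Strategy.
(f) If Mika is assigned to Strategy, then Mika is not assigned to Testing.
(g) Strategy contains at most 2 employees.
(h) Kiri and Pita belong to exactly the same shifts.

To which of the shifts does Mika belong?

Mika: Strategy

From (b): Pita ∉ Testing.
(a): Infra already has 0, so the rest are out.
(h): Kiri matches Pita: Kiri ∉ Testing.
Suppose Mika ∈ Testing: no assignment then satisfies all the clues, so Mika ∉ Testing.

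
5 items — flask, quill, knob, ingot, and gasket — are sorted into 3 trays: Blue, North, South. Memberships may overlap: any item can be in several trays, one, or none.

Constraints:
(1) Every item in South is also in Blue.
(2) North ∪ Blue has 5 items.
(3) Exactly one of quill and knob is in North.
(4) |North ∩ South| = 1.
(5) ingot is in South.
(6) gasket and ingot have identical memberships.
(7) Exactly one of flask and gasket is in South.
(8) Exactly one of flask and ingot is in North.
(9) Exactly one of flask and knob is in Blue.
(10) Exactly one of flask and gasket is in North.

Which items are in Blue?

From (5): ingot ∈ South.
(1) with ingot ∈ South: ingot ∈ Blue.
(6): gasket matches ingot: gasket ∈ Blue.
(6): gasket matches ingot: gasket ∈ South.
(7) (exactly one): flask ∉ South.
Suppose flask ∈ Blue: no assignment then satisfies all the clues, so flask ∉ Blue.

Blue = {gasket, ingot, knob, quill}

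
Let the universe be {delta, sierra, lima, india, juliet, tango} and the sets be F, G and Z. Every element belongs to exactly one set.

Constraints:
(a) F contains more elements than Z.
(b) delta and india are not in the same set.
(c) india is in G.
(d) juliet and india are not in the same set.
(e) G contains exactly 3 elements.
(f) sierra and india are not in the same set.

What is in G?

From (c): india ∈ G.
(b): delta ∉ G.
(d): juliet ∉ G.
(f): sierra ∉ G.
(e): only 3 candidates remain for G, so all are in.

G = {india, lima, tango}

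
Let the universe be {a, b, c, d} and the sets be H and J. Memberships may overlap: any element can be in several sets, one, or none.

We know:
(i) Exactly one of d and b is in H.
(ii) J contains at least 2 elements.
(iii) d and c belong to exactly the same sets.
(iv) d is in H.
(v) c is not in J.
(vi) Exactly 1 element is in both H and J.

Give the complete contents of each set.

From (iv): d ∈ H.
From (v): c ∉ J.
(i) (exactly one): b ∉ H.
(iii): c matches d: c ∈ H.
(iii): d matches c: d ∉ J.
(ii): only 2 candidates remain for J, so all are in.
Suppose a ∉ H: no assignment then satisfies all the clues, so a ∈ H.

H = {a, c, d}; J = {a, b}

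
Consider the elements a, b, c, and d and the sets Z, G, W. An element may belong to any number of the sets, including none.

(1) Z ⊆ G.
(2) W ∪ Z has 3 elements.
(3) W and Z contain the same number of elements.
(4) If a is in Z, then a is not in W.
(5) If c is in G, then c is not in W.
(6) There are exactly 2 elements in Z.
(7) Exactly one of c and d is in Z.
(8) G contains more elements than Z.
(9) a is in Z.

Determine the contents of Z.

Z = {a, d}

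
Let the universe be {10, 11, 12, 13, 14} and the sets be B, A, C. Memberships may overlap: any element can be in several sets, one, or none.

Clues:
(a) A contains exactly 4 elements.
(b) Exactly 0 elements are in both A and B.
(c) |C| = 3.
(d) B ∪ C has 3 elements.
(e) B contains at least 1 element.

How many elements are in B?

1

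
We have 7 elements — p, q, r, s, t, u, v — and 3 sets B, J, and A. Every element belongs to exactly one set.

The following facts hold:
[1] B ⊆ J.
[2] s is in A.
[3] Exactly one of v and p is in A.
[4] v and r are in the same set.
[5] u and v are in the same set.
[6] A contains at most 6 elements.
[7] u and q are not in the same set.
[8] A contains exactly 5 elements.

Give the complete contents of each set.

B = {}; J = {p, q}; A = {r, s, t, u, v}

From (2): s ∈ A.
Suppose p ∈ B: no assignment then satisfies all the clues, so p ∉ B.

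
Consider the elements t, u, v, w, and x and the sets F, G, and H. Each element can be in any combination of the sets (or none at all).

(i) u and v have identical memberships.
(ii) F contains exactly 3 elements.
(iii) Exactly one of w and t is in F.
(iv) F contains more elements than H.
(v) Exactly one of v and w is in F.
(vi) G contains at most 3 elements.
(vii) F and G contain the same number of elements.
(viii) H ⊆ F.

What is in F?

F = {t, u, v}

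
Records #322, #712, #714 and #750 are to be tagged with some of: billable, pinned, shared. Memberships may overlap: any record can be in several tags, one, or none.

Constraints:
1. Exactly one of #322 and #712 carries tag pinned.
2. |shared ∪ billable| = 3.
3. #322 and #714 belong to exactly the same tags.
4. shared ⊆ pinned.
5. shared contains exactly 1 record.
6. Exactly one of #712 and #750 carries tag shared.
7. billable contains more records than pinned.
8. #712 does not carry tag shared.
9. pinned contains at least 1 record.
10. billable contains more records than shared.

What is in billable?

billable = {#322, #714, #750}

From (8): #712 ∉ shared.
(6) (exactly one): #750 ∈ shared.
(4) with #750 ∈ shared: #750 ∈ pinned.
(5): shared already has 1, so the rest are out.
Suppose #322 ∉ billable: no assignment then satisfies all the clues, so #322 ∈ billable.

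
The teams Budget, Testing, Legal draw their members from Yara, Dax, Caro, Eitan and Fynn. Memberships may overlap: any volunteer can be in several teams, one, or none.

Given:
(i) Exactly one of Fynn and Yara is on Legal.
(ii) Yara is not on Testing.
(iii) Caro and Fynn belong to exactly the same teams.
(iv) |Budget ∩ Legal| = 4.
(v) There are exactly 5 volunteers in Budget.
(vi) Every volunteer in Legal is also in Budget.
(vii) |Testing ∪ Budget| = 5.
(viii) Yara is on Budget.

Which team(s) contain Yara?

Yara: Budget

From (ii): Yara ∉ Testing.
From (viii): Yara ∈ Budget.
(v): only 5 candidates remain for Budget, so all are in.
Suppose Yara ∈ Legal: no assignment then satisfies all the clues, so Yara ∉ Legal.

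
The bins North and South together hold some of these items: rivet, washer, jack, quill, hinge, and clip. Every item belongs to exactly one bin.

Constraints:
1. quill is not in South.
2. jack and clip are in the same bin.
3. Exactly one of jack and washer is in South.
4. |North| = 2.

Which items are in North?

North = {quill, washer}

From (1): quill ∉ South.
Only one bin left: quill ∈ North.
Suppose rivet ∈ North: no assignment then satisfies all the clues, so rivet ∉ North.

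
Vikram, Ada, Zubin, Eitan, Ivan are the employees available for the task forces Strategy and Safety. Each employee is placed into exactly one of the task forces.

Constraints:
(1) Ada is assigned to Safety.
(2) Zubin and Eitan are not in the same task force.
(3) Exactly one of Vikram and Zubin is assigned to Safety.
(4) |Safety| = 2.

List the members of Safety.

Safety = {Ada, Zubin}

From (1): Ada ∈ Safety.
Suppose Vikram ∈ Safety: no assignment then satisfies all the clues, so Vikram ∉ Safety.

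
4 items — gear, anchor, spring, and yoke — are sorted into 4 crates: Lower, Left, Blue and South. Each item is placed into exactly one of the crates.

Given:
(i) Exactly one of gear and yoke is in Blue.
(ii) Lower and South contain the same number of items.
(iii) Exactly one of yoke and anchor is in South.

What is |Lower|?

1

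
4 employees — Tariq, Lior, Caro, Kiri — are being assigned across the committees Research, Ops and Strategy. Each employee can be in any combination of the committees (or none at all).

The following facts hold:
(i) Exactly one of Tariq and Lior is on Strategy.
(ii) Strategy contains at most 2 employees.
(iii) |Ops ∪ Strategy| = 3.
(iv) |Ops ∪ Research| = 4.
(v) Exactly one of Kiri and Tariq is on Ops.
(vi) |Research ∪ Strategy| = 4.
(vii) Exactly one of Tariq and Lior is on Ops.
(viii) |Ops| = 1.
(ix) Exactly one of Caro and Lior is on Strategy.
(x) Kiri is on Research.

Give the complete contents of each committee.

Research = {Caro, Kiri, Lior, Tariq}; Ops = {Tariq}; Strategy = {Kiri, Lior}

From (x): Kiri ∈ Research.
Suppose Tariq ∉ Research: no assignment then satisfies all the clues, so Tariq ∈ Research.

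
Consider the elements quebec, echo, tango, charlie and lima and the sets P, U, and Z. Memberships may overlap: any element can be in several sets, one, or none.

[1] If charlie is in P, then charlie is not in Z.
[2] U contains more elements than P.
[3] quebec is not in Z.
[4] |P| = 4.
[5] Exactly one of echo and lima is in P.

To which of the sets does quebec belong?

quebec: P, U

From (3): quebec ∉ Z.
Suppose quebec ∉ P: no assignment then satisfies all the clues, so quebec ∈ P.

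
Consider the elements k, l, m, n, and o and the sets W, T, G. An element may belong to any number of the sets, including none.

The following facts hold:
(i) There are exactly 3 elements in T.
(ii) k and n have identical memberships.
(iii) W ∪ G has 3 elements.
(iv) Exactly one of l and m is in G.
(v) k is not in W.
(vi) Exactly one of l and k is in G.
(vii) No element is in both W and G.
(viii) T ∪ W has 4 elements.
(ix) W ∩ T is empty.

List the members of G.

G = {l, o}

From (v): k ∉ W.
(ii): n matches k: n ∉ W.
Suppose k ∈ G: no assignment then satisfies all the clues, so k ∉ G.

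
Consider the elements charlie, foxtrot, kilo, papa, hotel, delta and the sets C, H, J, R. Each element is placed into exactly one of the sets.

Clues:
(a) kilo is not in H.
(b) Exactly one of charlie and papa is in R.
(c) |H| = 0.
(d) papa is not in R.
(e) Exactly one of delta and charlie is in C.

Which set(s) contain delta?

delta: C

From (a): kilo ∉ H.
From (d): papa ∉ R.
(b) (exactly one): charlie ∈ R.
(c): H already has 0, so the rest are out.
(e) (exactly one): delta ∈ C.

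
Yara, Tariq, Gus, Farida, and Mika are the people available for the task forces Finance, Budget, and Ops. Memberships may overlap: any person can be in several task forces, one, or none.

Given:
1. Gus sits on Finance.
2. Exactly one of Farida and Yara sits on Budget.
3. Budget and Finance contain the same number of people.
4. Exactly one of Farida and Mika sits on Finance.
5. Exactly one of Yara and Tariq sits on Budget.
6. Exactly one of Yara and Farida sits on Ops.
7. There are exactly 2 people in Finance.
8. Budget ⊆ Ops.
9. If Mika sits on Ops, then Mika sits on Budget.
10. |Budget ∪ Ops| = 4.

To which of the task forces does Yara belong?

Yara: Budget, Ops

From (1): Gus ∈ Finance.
Suppose Yara ∈ Finance: no assignment then satisfies all the clues, so Yara ∉ Finance.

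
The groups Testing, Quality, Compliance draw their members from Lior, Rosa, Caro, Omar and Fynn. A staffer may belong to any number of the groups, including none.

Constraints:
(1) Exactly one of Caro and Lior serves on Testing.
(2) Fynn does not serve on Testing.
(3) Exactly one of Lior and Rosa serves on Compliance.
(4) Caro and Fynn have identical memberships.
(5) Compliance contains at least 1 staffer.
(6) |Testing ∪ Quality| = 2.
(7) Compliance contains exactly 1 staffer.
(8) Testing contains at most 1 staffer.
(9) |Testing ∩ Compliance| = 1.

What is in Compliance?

Compliance = {Lior}

From (2): Fynn ∉ Testing.
(4): Caro matches Fynn: Caro ∉ Testing.
(1) (exactly one): Lior ∈ Testing.
(8): Testing already has 1, so the rest are out.
Suppose Lior ∉ Compliance: no assignment then satisfies all the clues, so Lior ∈ Compliance.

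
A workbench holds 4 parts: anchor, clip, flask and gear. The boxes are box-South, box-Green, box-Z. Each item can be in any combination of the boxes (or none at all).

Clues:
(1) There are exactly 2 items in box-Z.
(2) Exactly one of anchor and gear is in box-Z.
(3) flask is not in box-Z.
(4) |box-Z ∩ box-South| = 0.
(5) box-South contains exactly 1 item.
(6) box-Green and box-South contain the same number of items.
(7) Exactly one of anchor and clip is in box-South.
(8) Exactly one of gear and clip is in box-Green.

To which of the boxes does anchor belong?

anchor: box-South

From (3): flask ∉ box-Z.
Suppose anchor ∉ box-South: no assignment then satisfies all the clues, so anchor ∈ box-South.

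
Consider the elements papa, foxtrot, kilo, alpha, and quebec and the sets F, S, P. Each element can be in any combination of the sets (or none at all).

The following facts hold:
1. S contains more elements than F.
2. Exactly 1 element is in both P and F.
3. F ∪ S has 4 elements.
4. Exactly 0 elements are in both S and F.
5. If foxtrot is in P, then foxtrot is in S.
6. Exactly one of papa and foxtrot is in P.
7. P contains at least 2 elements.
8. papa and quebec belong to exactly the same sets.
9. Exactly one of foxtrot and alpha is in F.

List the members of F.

F = {alpha}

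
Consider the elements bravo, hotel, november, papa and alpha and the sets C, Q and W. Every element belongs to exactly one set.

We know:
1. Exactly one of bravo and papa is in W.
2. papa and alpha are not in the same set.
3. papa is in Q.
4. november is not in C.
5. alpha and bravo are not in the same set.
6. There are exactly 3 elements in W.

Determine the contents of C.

From (3): papa ∈ Q.
From (4): november ∉ C.
(1) (exactly one): bravo ∈ W.
(2): alpha ∉ Q.
(5): alpha ∉ W.
(6): only 3 candidates remain for W, so all are in.
Only one set left: alpha ∈ C.

C = {alpha}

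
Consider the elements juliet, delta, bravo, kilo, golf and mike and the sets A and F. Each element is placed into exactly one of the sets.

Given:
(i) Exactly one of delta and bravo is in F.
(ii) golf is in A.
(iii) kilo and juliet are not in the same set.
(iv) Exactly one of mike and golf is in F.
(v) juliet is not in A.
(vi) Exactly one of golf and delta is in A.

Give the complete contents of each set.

A = {bravo, golf, kilo}; F = {delta, juliet, mike}

From (ii): golf ∈ A.
From (v): juliet ∉ A.
(iv) (exactly one): mike ∈ F.
(vi) (exactly one): delta ∉ A.
Only one set left: juliet ∈ F.
Only one set left: delta ∈ F.
(i) (exactly one): bravo ∉ F.
(iii): kilo ∉ F.
Only one set left: bravo ∈ A.
Only one set left: kilo ∈ A.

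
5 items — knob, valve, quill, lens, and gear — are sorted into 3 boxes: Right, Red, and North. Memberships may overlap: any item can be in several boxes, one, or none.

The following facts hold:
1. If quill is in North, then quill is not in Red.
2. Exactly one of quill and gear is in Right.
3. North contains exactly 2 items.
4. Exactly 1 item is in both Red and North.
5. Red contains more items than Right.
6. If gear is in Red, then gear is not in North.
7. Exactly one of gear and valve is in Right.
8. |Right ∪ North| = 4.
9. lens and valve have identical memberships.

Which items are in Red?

Red = {gear, knob, lens, valve}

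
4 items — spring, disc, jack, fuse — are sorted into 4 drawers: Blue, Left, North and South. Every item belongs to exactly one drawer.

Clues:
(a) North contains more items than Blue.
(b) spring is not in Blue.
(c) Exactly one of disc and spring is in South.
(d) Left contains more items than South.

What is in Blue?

Blue = {}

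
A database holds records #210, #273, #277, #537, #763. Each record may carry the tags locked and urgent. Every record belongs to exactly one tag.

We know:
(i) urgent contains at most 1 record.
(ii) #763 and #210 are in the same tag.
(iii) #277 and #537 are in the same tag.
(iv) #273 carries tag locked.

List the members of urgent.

urgent = {}

From (iv): #273 ∈ locked.
Suppose #210 ∈ urgent: no assignment then satisfies all the clues, so #210 ∉ urgent.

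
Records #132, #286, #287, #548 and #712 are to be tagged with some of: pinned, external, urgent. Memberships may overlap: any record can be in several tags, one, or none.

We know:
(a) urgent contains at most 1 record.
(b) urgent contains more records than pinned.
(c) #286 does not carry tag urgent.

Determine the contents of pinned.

pinned = {}

From (c): #286 ∉ urgent.
Suppose #132 ∈ pinned: no assignment then satisfies all the clues, so #132 ∉ pinned.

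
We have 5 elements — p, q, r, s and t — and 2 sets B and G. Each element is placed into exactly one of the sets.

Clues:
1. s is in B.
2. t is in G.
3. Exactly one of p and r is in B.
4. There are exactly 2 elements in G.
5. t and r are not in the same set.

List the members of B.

From (1): s ∈ B.
From (2): t ∈ G.
(5): r ∉ G.
Only one set left: r ∈ B.
(3) (exactly one): p ∉ B.
Only one set left: p ∈ G.
(4): G already has 2, so the rest are out.
Only one set left: q ∈ B.

B = {q, r, s}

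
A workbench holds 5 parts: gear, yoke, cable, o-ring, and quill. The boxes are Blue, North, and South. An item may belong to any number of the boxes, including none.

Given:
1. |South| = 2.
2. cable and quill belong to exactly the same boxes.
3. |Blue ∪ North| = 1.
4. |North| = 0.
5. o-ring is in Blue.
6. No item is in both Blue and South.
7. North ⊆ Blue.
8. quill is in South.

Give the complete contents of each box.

Blue = {o-ring}; North = {}; South = {cable, quill}

From (5): o-ring ∈ Blue.
From (8): quill ∈ South.
(2): cable matches quill: cable ∈ South.
(4): North already has 0, so the rest are out.
(6) (disjoint): cable ∉ Blue.
(6) (disjoint): o-ring ∉ South.
(6) (disjoint): quill ∉ Blue.
(1): South already has 2, so the rest are out.
Suppose gear ∈ Blue: no assignment then satisfies all the clues, so gear ∉ Blue.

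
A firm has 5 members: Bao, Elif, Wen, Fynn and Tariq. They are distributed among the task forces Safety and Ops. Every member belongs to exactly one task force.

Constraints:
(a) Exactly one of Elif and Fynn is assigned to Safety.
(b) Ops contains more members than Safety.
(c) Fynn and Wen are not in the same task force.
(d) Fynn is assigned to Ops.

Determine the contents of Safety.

Safety = {Elif, Wen}

From (d): Fynn ∈ Ops.
(a) (exactly one): Elif ∈ Safety.
(c): Wen ∉ Ops.
Only one task force left: Wen ∈ Safety.
Suppose Bao ∈ Safety: no assignment then satisfies all the clues, so Bao ∉ Safety.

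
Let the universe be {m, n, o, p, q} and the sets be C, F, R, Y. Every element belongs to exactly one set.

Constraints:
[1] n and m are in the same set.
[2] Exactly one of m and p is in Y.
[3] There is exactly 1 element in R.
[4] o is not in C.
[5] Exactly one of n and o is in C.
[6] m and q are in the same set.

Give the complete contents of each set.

C = {m, n, q}; F = {}; R = {o}; Y = {p}

From (4): o ∉ C.
(5) (exactly one): n ∈ C.
(1): m matches n: m ∈ C.
(2) (exactly one): p ∈ Y.
(6): q matches m: q ∈ C.
(3): only 1 candidates remain for R, so all are in.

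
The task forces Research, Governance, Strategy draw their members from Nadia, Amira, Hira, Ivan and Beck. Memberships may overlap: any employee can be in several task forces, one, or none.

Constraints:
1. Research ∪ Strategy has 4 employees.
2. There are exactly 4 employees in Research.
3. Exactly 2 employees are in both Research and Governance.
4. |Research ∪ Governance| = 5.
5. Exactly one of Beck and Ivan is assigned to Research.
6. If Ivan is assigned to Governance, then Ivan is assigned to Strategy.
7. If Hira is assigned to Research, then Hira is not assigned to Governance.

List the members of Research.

Research = {Amira, Hira, Ivan, Nadia}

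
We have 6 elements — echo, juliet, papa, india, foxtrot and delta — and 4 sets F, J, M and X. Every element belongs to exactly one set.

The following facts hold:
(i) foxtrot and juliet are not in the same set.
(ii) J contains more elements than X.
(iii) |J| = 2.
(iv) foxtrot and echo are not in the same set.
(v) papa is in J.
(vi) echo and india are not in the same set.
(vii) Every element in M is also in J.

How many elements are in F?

From (v): papa ∈ J.
Suppose echo ∈ M: no assignment then satisfies all the clues, so echo ∉ M.

3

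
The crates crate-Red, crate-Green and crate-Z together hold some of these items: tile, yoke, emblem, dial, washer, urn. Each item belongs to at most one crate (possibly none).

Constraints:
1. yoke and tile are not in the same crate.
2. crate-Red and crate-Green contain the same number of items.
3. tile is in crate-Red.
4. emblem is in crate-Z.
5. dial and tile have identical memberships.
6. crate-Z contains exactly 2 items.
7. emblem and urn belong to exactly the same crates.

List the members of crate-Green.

crate-Green = {washer, yoke}

From (3): tile ∈ crate-Red.
From (4): emblem ∈ crate-Z.
(1): yoke ∉ crate-Red.
(5): dial matches tile: dial ∈ crate-Red.
(7): urn matches emblem: urn ∉ crate-Red.
(7): urn matches emblem: urn ∉ crate-Green.
(7): urn matches emblem: urn ∈ crate-Z.
(6): crate-Z already has 2, so the rest are out.
Suppose yoke ∉ crate-Green: no assignment then satisfies all the clues, so yoke ∈ crate-Green.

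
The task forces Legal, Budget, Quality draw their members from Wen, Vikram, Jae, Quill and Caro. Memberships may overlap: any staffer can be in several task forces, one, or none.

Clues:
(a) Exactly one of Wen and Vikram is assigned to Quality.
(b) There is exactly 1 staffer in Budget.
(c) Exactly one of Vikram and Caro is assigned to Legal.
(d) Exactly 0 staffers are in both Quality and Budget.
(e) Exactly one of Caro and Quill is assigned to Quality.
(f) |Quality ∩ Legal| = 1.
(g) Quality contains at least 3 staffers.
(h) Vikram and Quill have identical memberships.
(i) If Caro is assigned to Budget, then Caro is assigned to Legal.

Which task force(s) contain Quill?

Quill: Quality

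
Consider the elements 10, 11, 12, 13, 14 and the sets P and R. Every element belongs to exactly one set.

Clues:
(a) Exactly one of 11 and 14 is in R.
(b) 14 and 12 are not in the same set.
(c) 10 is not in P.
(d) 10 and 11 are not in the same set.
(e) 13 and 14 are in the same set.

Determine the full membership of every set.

From (c): 10 ∉ P.
Only one set left: 10 ∈ R.
(d): 11 ∉ R.
Only one set left: 11 ∈ P.
(a) (exactly one): 14 ∈ R.
(b): 12 ∉ R.
(e): 13 matches 14: 13 ∉ P.
(e): 13 matches 14: 13 ∈ R.
Only one set left: 12 ∈ P.

P = {11, 12}; R = {10, 13, 14}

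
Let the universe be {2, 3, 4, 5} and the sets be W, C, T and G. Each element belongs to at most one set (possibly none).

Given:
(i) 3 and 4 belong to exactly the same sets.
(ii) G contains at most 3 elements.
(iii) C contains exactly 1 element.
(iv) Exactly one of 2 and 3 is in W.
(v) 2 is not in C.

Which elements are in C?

C = {5}

From (v): 2 ∉ C.
Suppose 3 ∈ C: no assignment then satisfies all the clues, so 3 ∉ C.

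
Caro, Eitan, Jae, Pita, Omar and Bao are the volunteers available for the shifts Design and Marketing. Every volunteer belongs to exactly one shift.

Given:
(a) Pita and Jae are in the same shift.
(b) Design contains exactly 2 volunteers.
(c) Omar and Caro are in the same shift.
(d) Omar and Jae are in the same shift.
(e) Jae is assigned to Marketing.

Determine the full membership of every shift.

From (e): Jae ∈ Marketing.
(a): Pita matches Jae: Pita ∉ Design.
(a): Pita matches Jae: Pita ∈ Marketing.
(d): Omar matches Jae: Omar ∉ Design.
(d): Omar matches Jae: Omar ∈ Marketing.
(c): Caro matches Omar: Caro ∉ Design.
(c): Caro matches Omar: Caro ∈ Marketing.
(b): only 2 candidates remain for Design, so all are in.

Design = {Bao, Eitan}; Marketing = {Caro, Jae, Omar, Pita}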